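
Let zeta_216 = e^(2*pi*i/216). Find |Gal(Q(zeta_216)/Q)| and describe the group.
|Gal(Q(zeta_216)/Q)| = phi(216) = 72; group ≅ (Z/216Z)^* ≅ Z/2Z × Z/2Z × Z/18Z

The n-th cyclotomic polynomial Φ_216(x) is the minimal polynomial of zeta_216 over Q and has degree phi(216) = 72. So Q(zeta_216) is a degree-72 Galois extension with Galois group (Z/216Z)^*. By CRT, (Z/216Z)^* ≅ (Z/8Z)^* × (Z/27Z)^*. Each prime-power unit group is (Z/8Z)^* ≅ Z/2Z × Z/2Z; (Z/27Z)^* ≅ Z/18Z. Hence Gal(Q(zeta_216)/Q) ≅ Z/2Z × Z/2Z × Z/18Z.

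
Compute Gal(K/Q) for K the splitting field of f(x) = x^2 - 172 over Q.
Gal(K/Q) = Z/2Z (cyclic of order 2)

x^2 - 172 is irreducible over Q since 172 is not a rational square. The splitting field Q(sqrt(172)) has degree 2 over Q, and its unique nontrivial automorphism is sqrt(172) ↦ -sqrt(172). Hence Gal(Q(sqrt(172))/Q) = Z/2Z.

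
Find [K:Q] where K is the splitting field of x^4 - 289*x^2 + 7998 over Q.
[K:Q] = 4

f factors as (x^2 - 31)(x^2 - 258); the splitting field is K = Q(sqrt(31), sqrt(258)). Since 31, 258, and 7998 are all non-squares in Q, the three subfields Q(sqrt(31)), Q(sqrt(258)), Q(sqrt(7998)) are distinct degree-2 extensions, so [K:Q] = 4 (Klein four Galois group).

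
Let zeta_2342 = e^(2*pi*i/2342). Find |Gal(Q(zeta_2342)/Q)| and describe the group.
|Gal(Q(zeta_2342)/Q)| = phi(2342) = 1170; group ≅ (Z/2342Z)^* ≅ Z/1170Z

The n-th cyclotomic polynomial Φ_2342(x) is the minimal polynomial of zeta_2342 over Q and has degree phi(2342) = 1170. So Q(zeta_2342) is a degree-1170 Galois extension with Galois group (Z/2342Z)^*. By CRT, (Z/2342Z)^* ≅ (Z/2Z)^* × (Z/1171Z)^*. Each prime-power unit group is (Z/2Z)^* ≅ trivial group (order 1); (Z/1171Z)^* ≅ Z/1170Z. Hence Gal(Q(zeta_2342)/Q) ≅ Z/1170Z.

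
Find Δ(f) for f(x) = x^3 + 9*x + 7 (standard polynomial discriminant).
Δ = -4239

For a depressed cubic x^3 + p x + q the discriminant is Δ = -4 p^3 - 27 q^2 = -4*(9)^3 - 27*(7)^2 = -2916 - 1323 = -4239.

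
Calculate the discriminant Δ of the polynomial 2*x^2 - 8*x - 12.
Δ = 160

For a quadratic a x^2 + b x + c the discriminant is Δ = b^2 - 4ac = (-8)^2 - 4*(2)*(-12) = 64 - (-96) = 160.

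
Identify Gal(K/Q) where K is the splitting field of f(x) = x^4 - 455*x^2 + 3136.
Gal(K/Q) = Z/2Z (cyclic of order 2)

f factors as (x^2 - 448)(x^2 - 7), so the splitting field is K = Q(sqrt(448), sqrt(7)). The squarefree part of 448 is 7 and the squarefree part of 7 is also 7, so sqrt(448) and sqrt(7) are both rational multiples of sqrt(7). Hence Q(sqrt(448)) = Q(sqrt(7)) = Q(sqrt(7)), and the splitting field collapses to a single degree-2 extension with Galois group Z/2Z.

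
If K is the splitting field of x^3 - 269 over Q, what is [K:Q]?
[K:Q] = 6

x^3 - 269 has one real root r = 269^(1/3) and two complex roots r*zeta_3, r*zeta_3^2 where zeta_3 = e^(2*pi*i/3). The splitting field is Q(r, zeta_3). [Q(r):Q] = 3 and [Q(zeta_3):Q] = 2 with gcd = 1, so [Q(r, zeta_3):Q] = 3 * 2 = 6.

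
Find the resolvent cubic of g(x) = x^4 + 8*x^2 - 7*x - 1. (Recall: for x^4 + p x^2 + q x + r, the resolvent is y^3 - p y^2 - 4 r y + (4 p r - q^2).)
h(y) = y^3 - 8*y^2 + 4*y - 81

Identify coefficients: p = 8, q = -7, r = -1.
Plug into h(y) = y^3 - p y^2 - 4 r y + (4 p r - q^2):
  h(y) = y^3 - (8) y^2 - 4*(-1) y + (4*(8)*(-1) - (-7)^2)
       = y^3 + (-8) y^2 + (4) y + (-81).
Simplifying: h(y) = y^3 - 8*y^2 + 4*y - 81.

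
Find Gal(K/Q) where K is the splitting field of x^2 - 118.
Gal(K/Q) = Z/2Z (cyclic of order 2)

x^2 - 118 is irreducible over Q since 118 is not a rational square. The splitting field Q(sqrt(118)) has degree 2 over Q, and its unique nontrivial automorphism is sqrt(118) ↦ -sqrt(118). Hence Gal(Q(sqrt(118))/Q) = Z/2Z.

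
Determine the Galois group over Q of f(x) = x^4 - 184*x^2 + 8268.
Gal(K/Q) = V_4 (Klein four-group, Z/2Z × Z/2Z)

f factors as (x^2 - 106)(x^2 - 78), so the splitting field is K = Q(sqrt(106), sqrt(78)). The elements 106, 78, 8268 are all non-squares in Q, so sqrt(106) and sqrt(78) generate independent quadratic extensions. Thus [K:Q] = 4 and Gal(K/Q) is generated by the two order-2 automorphisms sqrt(106) ↦ -sqrt(106) and sqrt(78) ↦ -sqrt(78), giving V_4.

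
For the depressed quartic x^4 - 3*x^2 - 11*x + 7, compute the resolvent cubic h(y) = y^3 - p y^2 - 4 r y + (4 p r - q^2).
h(y) = y^3 + 3*y^2 - 28*y - 205

Identify coefficients: p = -3, q = -11, r = 7.
Plug into h(y) = y^3 - p y^2 - 4 r y + (4 p r - q^2):
  h(y) = y^3 - (-3) y^2 - 4*(7) y + (4*(-3)*(7) - (-11)^2)
       = y^3 + (3) y^2 + (-28) y + (-205).
Simplifying: h(y) = y^3 + 3*y^2 - 28*y - 205.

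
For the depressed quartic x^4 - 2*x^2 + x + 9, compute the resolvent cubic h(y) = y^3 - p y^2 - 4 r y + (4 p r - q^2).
h(y) = y^3 + 2*y^2 - 36*y - 73

Identify coefficients: p = -2, q = 1, r = 9.
Plug into h(y) = y^3 - p y^2 - 4 r y + (4 p r - q^2):
  h(y) = y^3 - (-2) y^2 - 4*(9) y + (4*(-2)*(9) - (1)^2)
       = y^3 + (2) y^2 + (-36) y + (-73).
Simplifying: h(y) = y^3 + 2*y^2 - 36*y - 73.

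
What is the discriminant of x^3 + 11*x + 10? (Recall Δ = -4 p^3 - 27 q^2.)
Δ = -8024

For a depressed cubic x^3 + p x + q the discriminant is Δ = -4 p^3 - 27 q^2 = -4*(11)^3 - 27*(10)^2 = -5324 - 2700 = -8024.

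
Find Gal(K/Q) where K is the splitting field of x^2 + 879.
Gal(K/Q) = Z/2Z (cyclic of order 2)

x^2 + 879 is irreducible over Q since -879 is not a rational square. The splitting field Q(sqrt(-879)) has degree 2 over Q, and its unique nontrivial automorphism is sqrt(-879) ↦ -sqrt(-879). Hence Gal(Q(sqrt(-879))/Q) = Z/2Z.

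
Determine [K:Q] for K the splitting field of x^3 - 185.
[K:Q] = 6

x^3 - 185 has one real root r = 185^(1/3) and two complex roots r*zeta_3, r*zeta_3^2 where zeta_3 = e^(2*pi*i/3). The splitting field is Q(r, zeta_3). [Q(r):Q] = 3 and [Q(zeta_3):Q] = 2 with gcd = 1, so [Q(r, zeta_3):Q] = 3 * 2 = 6.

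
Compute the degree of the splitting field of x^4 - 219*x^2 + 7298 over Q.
[K:Q] = 4

f factors as (x^2 - 41)(x^2 - 178); the splitting field is K = Q(sqrt(41), sqrt(178)). Since 41, 178, and 7298 are all non-squares in Q, the three subfields Q(sqrt(41)), Q(sqrt(178)), Q(sqrt(7298)) are distinct degree-2 extensions, so [K:Q] = 4 (Klein four Galois group).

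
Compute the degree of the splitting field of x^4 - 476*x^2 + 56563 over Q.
[K:Q] = 4

f factors as (x^2 - 229)(x^2 - 247); the splitting field is K = Q(sqrt(229), sqrt(247)). Since 229, 247, and 56563 are all non-squares in Q, the three subfields Q(sqrt(229)), Q(sqrt(247)), Q(sqrt(56563)) are distinct degree-2 extensions, so [K:Q] = 4 (Klein four Galois group).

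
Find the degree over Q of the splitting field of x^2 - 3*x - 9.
[K:Q] = 2

The discriminant of x^2 + (-3)*x + (-9) is b^2 - 4c = 9 - (-36) = 45. Since 45 is not a perfect square in Q, the polynomial is irreducible over Q. Its two roots generate a degree-2 extension, so [K:Q] = 2.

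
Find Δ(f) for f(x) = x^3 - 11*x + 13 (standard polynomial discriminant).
Δ = 761

For a depressed cubic x^3 + p x + q the discriminant is Δ = -4 p^3 - 27 q^2 = -4*(-11)^3 - 27*(13)^2 = 5324 - 4563 = 761.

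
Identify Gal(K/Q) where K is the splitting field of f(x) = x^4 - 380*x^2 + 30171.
Gal(K/Q) = V_4 (Klein four-group, Z/2Z × Z/2Z)

f factors as (x^2 - 267)(x^2 - 113), so the splitting field is K = Q(sqrt(267), sqrt(113)). The elements 267, 113, 30171 are all non-squares in Q, so sqrt(267) and sqrt(113) generate independent quadratic extensions. Thus [K:Q] = 4 and Gal(K/Q) is generated by the two order-2 automorphisms sqrt(267) ↦ -sqrt(267) and sqrt(113) ↦ -sqrt(113), giving V_4.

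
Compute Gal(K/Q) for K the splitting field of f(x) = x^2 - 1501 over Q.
Gal(K/Q) = Z/2Z (cyclic of order 2)

x^2 - 1501 is irreducible over Q since 1501 is not a rational square. The splitting field Q(sqrt(1501)) has degree 2 over Q, and its unique nontrivial automorphism is sqrt(1501) ↦ -sqrt(1501). Hence Gal(Q(sqrt(1501))/Q) = Z/2Z.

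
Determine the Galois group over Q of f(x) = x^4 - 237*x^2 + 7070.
Gal(K/Q) = V_4 (Klein four-group, Z/2Z × Z/2Z)

f factors as (x^2 - 35)(x^2 - 202), so the splitting field is K = Q(sqrt(35), sqrt(202)). The elements 35, 202, 7070 are all non-squares in Q, so sqrt(35) and sqrt(202) generate independent quadratic extensions. Thus [K:Q] = 4 and Gal(K/Q) is generated by the two order-2 automorphisms sqrt(35) ↦ -sqrt(35) and sqrt(202) ↦ -sqrt(202), giving V_4.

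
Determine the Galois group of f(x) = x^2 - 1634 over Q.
Gal(K/Q) = Z/2Z (cyclic of order 2)

x^2 - 1634 is irreducible over Q since 1634 is not a rational square. The splitting field Q(sqrt(1634)) has degree 2 over Q, and its unique nontrivial automorphism is sqrt(1634) ↦ -sqrt(1634). Hence Gal(Q(sqrt(1634))/Q) = Z/2Z.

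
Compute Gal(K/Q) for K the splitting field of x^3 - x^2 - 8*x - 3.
Gal(K/Q) = S_3 (symmetric group of order 6)

Compute the discriminant of x^3 + (-1)*x^2 + (-8)*x + (-3): Δ = 1425. Since Δ is not a rational square, the Galois group is not contained in A_3; it must be the full S_3 (irreducibility of the cubic rules out anything smaller).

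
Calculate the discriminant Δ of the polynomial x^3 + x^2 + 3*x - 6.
Δ = -1371

For x^3 + a x^2 + b x + c the discriminant is Δ = 18 a b c - 4 a^3 c + a^2 b^2 - 4 b^3 - 27 c^2.
Plug a = 1, b = 3, c = -6:
  18*(1)*(3)*(-6) - 4*(1)^3*(-6) + (1)^2*(3)^2 - 4*(3)^3 - 27*(-6)^2
  = -324 + (24) + 9 + (-108) + (-972)
  = -1371.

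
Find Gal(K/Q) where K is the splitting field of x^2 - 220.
Gal(K/Q) = Z/2Z (cyclic of order 2)

x^2 - 220 is irreducible over Q since 220 is not a rational square. The splitting field Q(sqrt(220)) has degree 2 over Q, and its unique nontrivial automorphism is sqrt(220) ↦ -sqrt(220). Hence Gal(Q(sqrt(220))/Q) = Z/2Z.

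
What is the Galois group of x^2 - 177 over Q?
Gal(K/Q) = Z/2Z (cyclic of order 2)

x^2 - 177 is irreducible over Q since 177 is not a rational square. The splitting field Q(sqrt(177)) has degree 2 over Q, and its unique nontrivial automorphism is sqrt(177) ↦ -sqrt(177). Hence Gal(Q(sqrt(177))/Q) = Z/2Z.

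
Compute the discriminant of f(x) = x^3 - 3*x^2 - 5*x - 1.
Δ = 320

For x^3 + a x^2 + b x + c the discriminant is Δ = 18 a b c - 4 a^3 c + a^2 b^2 - 4 b^3 - 27 c^2.
Plug a = -3, b = -5, c = -1:
  18*(-3)*(-5)*(-1) - 4*(-3)^3*(-1) + (-3)^2*(-5)^2 - 4*(-5)^3 - 27*(-1)^2
  = -270 + (-108) + 225 + (500) + (-27)
  = 320.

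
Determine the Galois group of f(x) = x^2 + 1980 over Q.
Gal(K/Q) = Z/2Z (cyclic of order 2)

x^2 + 1980 is irreducible over Q since -1980 is not a rational square. The splitting field Q(sqrt(-1980)) has degree 2 over Q, and its unique nontrivial automorphism is sqrt(-1980) ↦ -sqrt(-1980). Hence Gal(Q(sqrt(-1980))/Q) = Z/2Z.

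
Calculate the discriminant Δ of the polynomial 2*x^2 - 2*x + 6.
Δ = -44

For a quadratic a x^2 + b x + c the discriminant is Δ = b^2 - 4ac = (-2)^2 - 4*(2)*(6) = 4 - (48) = -44.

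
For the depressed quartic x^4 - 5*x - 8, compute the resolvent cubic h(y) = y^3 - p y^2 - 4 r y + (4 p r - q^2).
h(y) = y^3 + 32*y - 25

Identify coefficients: p = 0, q = -5, r = -8.
Plug into h(y) = y^3 - p y^2 - 4 r y + (4 p r - q^2):
  h(y) = y^3 - (0) y^2 - 4*(-8) y + (4*(0)*(-8) - (-5)^2)
       = y^3 + (0) y^2 + (32) y + (-25).
Simplifying: h(y) = y^3 + 32*y - 25.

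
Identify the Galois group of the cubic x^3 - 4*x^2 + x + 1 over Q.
Gal(K/Q) = A_3 (cyclic of order 3)

Compute the discriminant of x^3 + (-4)*x^2 + (1)*x + (1): Δ = 169. Since Δ is a perfect square (Δ = 13^2), the Galois group is contained in A_3. Irreducibility forces the group to be transitive on three roots, so Gal = A_3.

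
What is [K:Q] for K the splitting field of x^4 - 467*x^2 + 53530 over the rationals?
[K:Q] = 4

f factors as (x^2 - 202)(x^2 - 265); the splitting field is K = Q(sqrt(202), sqrt(265)). Since 202, 265, and 53530 are all non-squares in Q, the three subfields Q(sqrt(202)), Q(sqrt(265)), Q(sqrt(53530)) are distinct degree-2 extensions, so [K:Q] = 4 (Klein four Galois group).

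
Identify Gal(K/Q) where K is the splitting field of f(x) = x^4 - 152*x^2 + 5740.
Gal(K/Q) = V_4 (Klein four-group, Z/2Z × Z/2Z)

f factors as (x^2 - 82)(x^2 - 70), so the splitting field is K = Q(sqrt(82), sqrt(70)). The elements 82, 70, 5740 are all non-squares in Q, so sqrt(82) and sqrt(70) generate independent quadratic extensions. Thus [K:Q] = 4 and Gal(K/Q) is generated by the two order-2 automorphisms sqrt(82) ↦ -sqrt(82) and sqrt(70) ↦ -sqrt(70), giving V_4.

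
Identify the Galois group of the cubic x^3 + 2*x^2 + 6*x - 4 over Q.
Gal(K/Q) = S_3 (symmetric group of order 6)

Compute the discriminant of x^3 + (2)*x^2 + (6)*x + (-4): Δ = -1888. Since Δ is not a rational square, the Galois group is not contained in A_3; it must be the full S_3 (irreducibility of the cubic rules out anything smaller).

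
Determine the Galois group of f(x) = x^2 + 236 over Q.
Gal(K/Q) = Z/2Z (cyclic of order 2)

x^2 + 236 is irreducible over Q since -236 is not a rational square. The splitting field Q(sqrt(-236)) has degree 2 over Q, and its unique nontrivial automorphism is sqrt(-236) ↦ -sqrt(-236). Hence Gal(Q(sqrt(-236))/Q) = Z/2Z.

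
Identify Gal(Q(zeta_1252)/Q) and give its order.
|Gal(Q(zeta_1252)/Q)| = phi(1252) = 624; group ≅ (Z/1252Z)^* ≅ Z/2Z × Z/312Z

The n-th cyclotomic polynomial Φ_1252(x) is the minimal polynomial of zeta_1252 over Q and has degree phi(1252) = 624. So Q(zeta_1252) is a degree-624 Galois extension with Galois group (Z/1252Z)^*. By CRT, (Z/1252Z)^* ≅ (Z/4Z)^* × (Z/313Z)^*. Each prime-power unit group is (Z/4Z)^* ≅ Z/2Z; (Z/313Z)^* ≅ Z/312Z. Hence Gal(Q(zeta_1252)/Q) ≅ Z/2Z × Z/312Z.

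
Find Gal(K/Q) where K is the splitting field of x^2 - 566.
Gal(K/Q) = Z/2Z (cyclic of order 2)

x^2 - 566 is irreducible over Q since 566 is not a rational square. The splitting field Q(sqrt(566)) has degree 2 over Q, and its unique nontrivial automorphism is sqrt(566) ↦ -sqrt(566). Hence Gal(Q(sqrt(566))/Q) = Z/2Z.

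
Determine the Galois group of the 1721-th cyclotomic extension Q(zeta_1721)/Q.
|Gal(Q(zeta_1721)/Q)| = phi(1721) = 1720; group ≅ (Z/1721Z)^* ≅ Z/1720Z

The n-th cyclotomic polynomial Φ_1721(x) is the minimal polynomial of zeta_1721 over Q and has degree phi(1721) = 1720. So Q(zeta_1721) is a degree-1720 Galois extension with Galois group (Z/1721Z)^*. (Z/1721Z)^* is cyclic since 1721 is an odd prime power (or 4). Hence Gal(Q(zeta_1721)/Q) ≅ Z/1720Z.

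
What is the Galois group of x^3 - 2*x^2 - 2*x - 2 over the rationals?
Gal(K/Q) = S_3 (symmetric group of order 6)

Compute the discriminant of x^3 + (-2)*x^2 + (-2)*x + (-2): Δ = -268. Since Δ is not a rational square, the Galois group is not contained in A_3; it must be the full S_3 (irreducibility of the cubic rules out anything smaller).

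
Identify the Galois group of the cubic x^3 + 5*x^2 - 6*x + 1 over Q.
Gal(K/Q) = S_3 (symmetric group of order 6)

Compute the discriminant of x^3 + (5)*x^2 + (-6)*x + (1): Δ = 697. Since Δ is not a rational square, the Galois group is not contained in A_3; it must be the full S_3 (irreducibility of the cubic rules out anything smaller).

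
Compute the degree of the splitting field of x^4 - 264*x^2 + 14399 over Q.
[K:Q] = 4

f factors as (x^2 - 187)(x^2 - 77); the splitting field is K = Q(sqrt(187), sqrt(77)). Since 187, 77, and 14399 are all non-squares in Q, the three subfields Q(sqrt(187)), Q(sqrt(77)), Q(sqrt(14399)) are distinct degree-2 extensions, so [K:Q] = 4 (Klein four Galois group).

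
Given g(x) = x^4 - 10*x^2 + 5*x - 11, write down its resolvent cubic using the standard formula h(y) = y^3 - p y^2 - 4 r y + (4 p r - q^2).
h(y) = y^3 + 10*y^2 + 44*y + 415

Identify coefficients: p = -10, q = 5, r = -11.
Plug into h(y) = y^3 - p y^2 - 4 r y + (4 p r - q^2):
  h(y) = y^3 - (-10) y^2 - 4*(-11) y + (4*(-10)*(-11) - (5)^2)
       = y^3 + (10) y^2 + (44) y + (415).
Simplifying: h(y) = y^3 + 10*y^2 + 44*y + 415.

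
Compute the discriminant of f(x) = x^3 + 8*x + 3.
Δ = -2291

For a depressed cubic x^3 + p x + q the discriminant is Δ = -4 p^3 - 27 q^2 = -4*(8)^3 - 27*(3)^2 = -2048 - 243 = -2291.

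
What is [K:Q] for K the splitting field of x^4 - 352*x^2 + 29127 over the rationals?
[K:Q] = 4

f factors as (x^2 - 219)(x^2 - 133); the splitting field is K = Q(sqrt(219), sqrt(133)). Since 219, 133, and 29127 are all non-squares in Q, the three subfields Q(sqrt(219)), Q(sqrt(133)), Q(sqrt(29127)) are distinct degree-2 extensions, so [K:Q] = 4 (Klein four Galois group).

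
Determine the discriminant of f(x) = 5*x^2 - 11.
Δ = 220

For a quadratic a x^2 + b x + c the discriminant is Δ = b^2 - 4ac = (0)^2 - 4*(5)*(-11) = 0 - (-220) = 220.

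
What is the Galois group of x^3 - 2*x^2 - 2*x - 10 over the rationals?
Gal(K/Q) = S_3 (symmetric group of order 6)

Compute the discriminant of x^3 + (-2)*x^2 + (-2)*x + (-10): Δ = -3692. Since Δ is not a rational square, the Galois group is not contained in A_3; it must be the full S_3 (irreducibility of the cubic rules out anything smaller).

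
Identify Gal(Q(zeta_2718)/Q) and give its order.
|Gal(Q(zeta_2718)/Q)| = phi(2718) = 900; group ≅ (Z/2718Z)^* ≅ Z/6Z × Z/150Z

The n-th cyclotomic polynomial Φ_2718(x) is the minimal polynomial of zeta_2718 over Q and has degree phi(2718) = 900. So Q(zeta_2718) is a degree-900 Galois extension with Galois group (Z/2718Z)^*. By CRT, (Z/2718Z)^* ≅ (Z/2Z)^* × (Z/9Z)^* × (Z/151Z)^*. Each prime-power unit group is (Z/2Z)^* ≅ trivial group (order 1); (Z/9Z)^* ≅ Z/6Z; (Z/151Z)^* ≅ Z/150Z. Hence Gal(Q(zeta_2718)/Q) ≅ Z/6Z × Z/150Z.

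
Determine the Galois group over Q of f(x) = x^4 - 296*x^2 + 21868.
Gal(K/Q) = V_4 (Klein four-group, Z/2Z × Z/2Z)

f factors as (x^2 - 154)(x^2 - 142), so the splitting field is K = Q(sqrt(154), sqrt(142)). The elements 154, 142, 21868 are all non-squares in Q, so sqrt(154) and sqrt(142) generate independent quadratic extensions. Thus [K:Q] = 4 and Gal(K/Q) is generated by the two order-2 automorphisms sqrt(154) ↦ -sqrt(154) and sqrt(142) ↦ -sqrt(142), giving V_4.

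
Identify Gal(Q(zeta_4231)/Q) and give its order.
|Gal(Q(zeta_4231)/Q)| = phi(4231) = 4230; group ≅ (Z/4231Z)^* ≅ Z/4230Z

The n-th cyclotomic polynomial Φ_4231(x) is the minimal polynomial of zeta_4231 over Q and has degree phi(4231) = 4230. So Q(zeta_4231) is a degree-4230 Galois extension with Galois group (Z/4231Z)^*. (Z/4231Z)^* is cyclic since 4231 is an odd prime power (or 4). Hence Gal(Q(zeta_4231)/Q) ≅ Z/4230Z.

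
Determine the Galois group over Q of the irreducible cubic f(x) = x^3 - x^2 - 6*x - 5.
Gal(K/Q) = S_3 (symmetric group of order 6)

Compute the discriminant of x^3 + (-1)*x^2 + (-6)*x + (-5): Δ = -335. Since Δ is not a rational square, the Galois group is not contained in A_3; it must be the full S_3 (irreducibility of the cubic rules out anything smaller).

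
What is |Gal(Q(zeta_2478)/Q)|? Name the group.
|Gal(Q(zeta_2478)/Q)| = phi(2478) = 696; group ≅ (Z/2478Z)^* ≅ Z/2Z × Z/6Z × Z/58Z

The n-th cyclotomic polynomial Φ_2478(x) is the minimal polynomial of zeta_2478 over Q and has degree phi(2478) = 696. So Q(zeta_2478) is a degree-696 Galois extension with Galois group (Z/2478Z)^*. By CRT, (Z/2478Z)^* ≅ (Z/2Z)^* × (Z/3Z)^* × (Z/7Z)^* × (Z/59Z)^*. Each prime-power unit group is (Z/2Z)^* ≅ trivial group (order 1); (Z/3Z)^* ≅ Z/2Z; (Z/7Z)^* ≅ Z/6Z; (Z/59Z)^* ≅ Z/58Z. Hence Gal(Q(zeta_2478)/Q) ≅ Z/2Z × Z/6Z × Z/58Z.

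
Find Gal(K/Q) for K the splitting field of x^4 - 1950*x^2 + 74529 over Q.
Gal(K/Q) = Z/2Z (cyclic of order 2)

f factors as (x^2 - 1911)(x^2 - 39), so the splitting field is K = Q(sqrt(1911), sqrt(39)). The squarefree part of 1911 is 39 and the squarefree part of 39 is also 39, so sqrt(1911) and sqrt(39) are both rational multiples of sqrt(39). Hence Q(sqrt(1911)) = Q(sqrt(39)) = Q(sqrt(39)), and the splitting field collapses to a single degree-2 extension with Galois group Z/2Z.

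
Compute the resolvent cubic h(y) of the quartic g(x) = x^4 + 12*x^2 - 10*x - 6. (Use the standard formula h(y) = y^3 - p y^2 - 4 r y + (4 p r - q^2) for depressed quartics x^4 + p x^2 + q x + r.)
h(y) = y^3 - 12*y^2 + 24*y - 388

Identify coefficients: p = 12, q = -10, r = -6.
Plug into h(y) = y^3 - p y^2 - 4 r y + (4 p r - q^2):
  h(y) = y^3 - (12) y^2 - 4*(-6) y + (4*(12)*(-6) - (-10)^2)
       = y^3 + (-12) y^2 + (24) y + (-388).
Simplifying: h(y) = y^3 - 12*y^2 + 24*y - 388.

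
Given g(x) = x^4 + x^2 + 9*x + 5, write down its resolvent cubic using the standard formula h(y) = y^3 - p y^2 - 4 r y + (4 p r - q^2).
h(y) = y^3 - y^2 - 20*y - 61

Identify coefficients: p = 1, q = 9, r = 5.
Plug into h(y) = y^3 - p y^2 - 4 r y + (4 p r - q^2):
  h(y) = y^3 - (1) y^2 - 4*(5) y + (4*(1)*(5) - (9)^2)
       = y^3 + (-1) y^2 + (-20) y + (-61).
Simplifying: h(y) = y^3 - y^2 - 20*y - 61.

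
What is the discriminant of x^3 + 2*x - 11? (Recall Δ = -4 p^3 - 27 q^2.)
Δ = -3299

For a depressed cubic x^3 + p x + q the discriminant is Δ = -4 p^3 - 27 q^2 = -4*(2)^3 - 27*(-11)^2 = -32 - 3267 = -3299.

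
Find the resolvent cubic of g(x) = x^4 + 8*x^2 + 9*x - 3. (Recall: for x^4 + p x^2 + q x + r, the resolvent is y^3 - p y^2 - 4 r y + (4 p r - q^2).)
h(y) = y^3 - 8*y^2 + 12*y - 177

Identify coefficients: p = 8, q = 9, r = -3.
Plug into h(y) = y^3 - p y^2 - 4 r y + (4 p r - q^2):
  h(y) = y^3 - (8) y^2 - 4*(-3) y + (4*(8)*(-3) - (9)^2)
       = y^3 + (-8) y^2 + (12) y + (-177).
Simplifying: h(y) = y^3 - 8*y^2 + 12*y - 177.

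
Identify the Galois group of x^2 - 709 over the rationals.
Gal(K/Q) = Z/2Z (cyclic of order 2)

x^2 - 709 is irreducible over Q since 709 is not a rational square. The splitting field Q(sqrt(709)) has degree 2 over Q, and its unique nontrivial automorphism is sqrt(709) ↦ -sqrt(709). Hence Gal(Q(sqrt(709))/Q) = Z/2Z.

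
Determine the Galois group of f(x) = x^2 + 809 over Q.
Gal(K/Q) = Z/2Z (cyclic of order 2)

x^2 + 809 is irreducible over Q since -809 is not a rational square. The splitting field Q(sqrt(-809)) has degree 2 over Q, and its unique nontrivial automorphism is sqrt(-809) ↦ -sqrt(-809). Hence Gal(Q(sqrt(-809))/Q) = Z/2Z.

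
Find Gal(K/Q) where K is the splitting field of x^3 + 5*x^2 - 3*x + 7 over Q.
Gal(K/Q) = S_3 (symmetric group of order 6)

Compute the discriminant of x^3 + (5)*x^2 + (-3)*x + (7): Δ = -6380. Since Δ is not a rational square, the Galois group is not contained in A_3; it must be the full S_3 (irreducibility of the cubic rules out anything smaller).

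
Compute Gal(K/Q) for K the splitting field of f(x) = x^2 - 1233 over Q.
Gal(K/Q) = Z/2Z (cyclic of order 2)

x^2 - 1233 is irreducible over Q since 1233 is not a rational square. The splitting field Q(sqrt(1233)) has degree 2 over Q, and its unique nontrivial automorphism is sqrt(1233) ↦ -sqrt(1233). Hence Gal(Q(sqrt(1233))/Q) = Z/2Z.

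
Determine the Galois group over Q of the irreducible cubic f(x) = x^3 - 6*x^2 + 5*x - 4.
Gal(K/Q) = S_3 (symmetric group of order 6)

Compute the discriminant of x^3 + (-6)*x^2 + (5)*x + (-4): Δ = -1328. Since Δ is not a rational square, the Galois group is not contained in A_3; it must be the full S_3 (irreducibility of the cubic rules out anything smaller).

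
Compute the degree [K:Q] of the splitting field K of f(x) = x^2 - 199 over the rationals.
[K:Q] = 2

The polynomial x^2 - 199 is irreducible over Q since 199 is not a perfect square. Its splitting field is Q(sqrt(199)), which has degree 2 over Q.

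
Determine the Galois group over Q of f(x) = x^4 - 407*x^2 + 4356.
Gal(K/Q) = Z/2Z (cyclic of order 2)

f factors as (x^2 - 11)(x^2 - 396), so the splitting field is K = Q(sqrt(11), sqrt(396)). The squarefree part of 11 is 11 and the squarefree part of 396 is also 11, so sqrt(11) and sqrt(396) are both rational multiples of sqrt(11). Hence Q(sqrt(11)) = Q(sqrt(396)) = Q(sqrt(11)), and the splitting field collapses to a single degree-2 extension with Galois group Z/2Z.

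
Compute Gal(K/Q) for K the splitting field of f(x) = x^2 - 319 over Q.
Gal(K/Q) = Z/2Z (cyclic of order 2)

x^2 - 319 is irreducible over Q since 319 is not a rational square. The splitting field Q(sqrt(319)) has degree 2 over Q, and its unique nontrivial automorphism is sqrt(319) ↦ -sqrt(319). Hence Gal(Q(sqrt(319))/Q) = Z/2Z.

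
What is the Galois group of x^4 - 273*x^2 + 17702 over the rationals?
Gal(K/Q) = V_4 (Klein four-group, Z/2Z × Z/2Z)

f factors as (x^2 - 106)(x^2 - 167), so the splitting field is K = Q(sqrt(106), sqrt(167)). The elements 106, 167, 17702 are all non-squares in Q, so sqrt(106) and sqrt(167) generate independent quadratic extensions. Thus [K:Q] = 4 and Gal(K/Q) is generated by the two order-2 automorphisms sqrt(106) ↦ -sqrt(106) and sqrt(167) ↦ -sqrt(167), giving V_4.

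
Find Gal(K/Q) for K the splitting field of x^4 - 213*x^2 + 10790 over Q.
Gal(K/Q) = V_4 (Klein four-group, Z/2Z × Z/2Z)

f factors as (x^2 - 130)(x^2 - 83), so the splitting field is K = Q(sqrt(130), sqrt(83)). The elements 130, 83, 10790 are all non-squares in Q, so sqrt(130) and sqrt(83) generate independent quadratic extensions. Thus [K:Q] = 4 and Gal(K/Q) is generated by the two order-2 automorphisms sqrt(130) ↦ -sqrt(130) and sqrt(83) ↦ -sqrt(83), giving V_4.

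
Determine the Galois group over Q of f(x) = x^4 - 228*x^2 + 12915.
Gal(K/Q) = V_4 (Klein four-group, Z/2Z × Z/2Z)

f factors as (x^2 - 105)(x^2 - 123), so the splitting field is K = Q(sqrt(105), sqrt(123)). The elements 105, 123, 12915 are all non-squares in Q, so sqrt(105) and sqrt(123) generate independent quadratic extensions. Thus [K:Q] = 4 and Gal(K/Q) is generated by the two order-2 automorphisms sqrt(105) ↦ -sqrt(105) and sqrt(123) ↦ -sqrt(123), giving V_4.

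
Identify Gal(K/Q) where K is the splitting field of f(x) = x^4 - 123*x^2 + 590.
Gal(K/Q) = V_4 (Klein four-group, Z/2Z × Z/2Z)

f factors as (x^2 - 118)(x^2 - 5), so the splitting field is K = Q(sqrt(118), sqrt(5)). The elements 118, 5, 590 are all non-squares in Q, so sqrt(118) and sqrt(5) generate independent quadratic extensions. Thus [K:Q] = 4 and Gal(K/Q) is generated by the two order-2 automorphisms sqrt(118) ↦ -sqrt(118) and sqrt(5) ↦ -sqrt(5), giving V_4.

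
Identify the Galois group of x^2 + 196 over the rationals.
Gal(K/Q) = Z/2Z (cyclic of order 2)

x^2 + 196 is irreducible over Q since -196 is not a rational square. The splitting field Q(sqrt(-196)) has degree 2 over Q, and its unique nontrivial automorphism is sqrt(-196) ↦ -sqrt(-196). Hence Gal(Q(sqrt(-196))/Q) = Z/2Z.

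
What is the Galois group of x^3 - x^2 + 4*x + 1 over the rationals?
Gal(K/Q) = S_3 (symmetric group of order 6)

Compute the discriminant of x^3 + (-1)*x^2 + (4)*x + (1): Δ = -335. Since Δ is not a rational square, the Galois group is not contained in A_3; it must be the full S_3 (irreducibility of the cubic rules out anything smaller).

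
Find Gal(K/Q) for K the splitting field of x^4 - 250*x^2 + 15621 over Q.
Gal(K/Q) = V_4 (Klein four-group, Z/2Z × Z/2Z)

f factors as (x^2 - 123)(x^2 - 127), so the splitting field is K = Q(sqrt(123), sqrt(127)). The elements 123, 127, 15621 are all non-squares in Q, so sqrt(123) and sqrt(127) generate independent quadratic extensions. Thus [K:Q] = 4 and Gal(K/Q) is generated by the two order-2 automorphisms sqrt(123) ↦ -sqrt(123) and sqrt(127) ↦ -sqrt(127), giving V_4.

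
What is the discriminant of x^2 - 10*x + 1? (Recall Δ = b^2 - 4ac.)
Δ = 96

For a quadratic a x^2 + b x + c the discriminant is Δ = b^2 - 4ac = (-10)^2 - 4*(1)*(1) = 100 - (4) = 96.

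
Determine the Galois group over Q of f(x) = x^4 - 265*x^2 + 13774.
Gal(K/Q) = V_4 (Klein four-group, Z/2Z × Z/2Z)

f factors as (x^2 - 71)(x^2 - 194), so the splitting field is K = Q(sqrt(71), sqrt(194)). The elements 71, 194, 13774 are all non-squares in Q, so sqrt(71) and sqrt(194) generate independent quadratic extensions. Thus [K:Q] = 4 and Gal(K/Q) is generated by the two order-2 automorphisms sqrt(71) ↦ -sqrt(71) and sqrt(194) ↦ -sqrt(194), giving V_4.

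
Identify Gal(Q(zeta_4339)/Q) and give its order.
|Gal(Q(zeta_4339)/Q)| = phi(4339) = 4338; group ≅ (Z/4339Z)^* ≅ Z/4338Z

The n-th cyclotomic polynomial Φ_4339(x) is the minimal polynomial of zeta_4339 over Q and has degree phi(4339) = 4338. So Q(zeta_4339) is a degree-4338 Galois extension with Galois group (Z/4339Z)^*. (Z/4339Z)^* is cyclic since 4339 is an odd prime power (or 4). Hence Gal(Q(zeta_4339)/Q) ≅ Z/4338Z.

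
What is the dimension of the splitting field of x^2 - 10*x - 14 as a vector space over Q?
[K:Q] = 2

The discriminant of x^2 + (-10)*x + (-14) is b^2 - 4c = 100 - (-56) = 156. Since 156 is not a perfect square in Q, the polynomial is irreducible over Q. Its two roots generate a degree-2 extension, so [K:Q] = 2.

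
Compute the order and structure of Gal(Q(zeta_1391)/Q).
|Gal(Q(zeta_1391)/Q)| = phi(1391) = 1272; group ≅ (Z/1391Z)^* ≅ Z/12Z × Z/106Z

The n-th cyclotomic polynomial Φ_1391(x) is the minimal polynomial of zeta_1391 over Q and has degree phi(1391) = 1272. So Q(zeta_1391) is a degree-1272 Galois extension with Galois group (Z/1391Z)^*. By CRT, (Z/1391Z)^* ≅ (Z/13Z)^* × (Z/107Z)^*. Each prime-power unit group is (Z/13Z)^* ≅ Z/12Z; (Z/107Z)^* ≅ Z/106Z. Hence Gal(Q(zeta_1391)/Q) ≅ Z/12Z × Z/106Z.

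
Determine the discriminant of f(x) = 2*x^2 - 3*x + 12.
Δ = -87

For a quadratic a x^2 + b x + c the discriminant is Δ = b^2 - 4ac = (-3)^2 - 4*(2)*(12) = 9 - (96) = -87.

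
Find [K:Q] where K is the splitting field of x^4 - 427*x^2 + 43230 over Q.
[K:Q] = 4

f factors as (x^2 - 165)(x^2 - 262); the splitting field is K = Q(sqrt(165), sqrt(262)). Since 165, 262, and 43230 are all non-squares in Q, the three subfields Q(sqrt(165)), Q(sqrt(262)), Q(sqrt(43230)) are distinct degree-2 extensions, so [K:Q] = 4 (Klein four Galois group).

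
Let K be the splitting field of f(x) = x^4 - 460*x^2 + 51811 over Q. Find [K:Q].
[K:Q] = 4

f factors as (x^2 - 197)(x^2 - 263); the splitting field is K = Q(sqrt(197), sqrt(263)). Since 197, 263, and 51811 are all non-squares in Q, the three subfields Q(sqrt(197)), Q(sqrt(263)), Q(sqrt(51811)) are distinct degree-2 extensions, so [K:Q] = 4 (Klein four Galois group).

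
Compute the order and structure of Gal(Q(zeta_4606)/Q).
|Gal(Q(zeta_4606)/Q)| = phi(4606) = 1932; group ≅ (Z/4606Z)^* ≅ Z/42Z × Z/46Z

The n-th cyclotomic polynomial Φ_4606(x) is the minimal polynomial of zeta_4606 over Q and has degree phi(4606) = 1932. So Q(zeta_4606) is a degree-1932 Galois extension with Galois group (Z/4606Z)^*. By CRT, (Z/4606Z)^* ≅ (Z/2Z)^* × (Z/49Z)^* × (Z/47Z)^*. Each prime-power unit group is (Z/2Z)^* ≅ trivial group (order 1); (Z/49Z)^* ≅ Z/42Z; (Z/47Z)^* ≅ Z/46Z. Hence Gal(Q(zeta_4606)/Q) ≅ Z/42Z × Z/46Z.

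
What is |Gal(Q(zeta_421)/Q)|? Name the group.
|Gal(Q(zeta_421)/Q)| = phi(421) = 420; group ≅ (Z/421Z)^* ≅ Z/420Z

The n-th cyclotomic polynomial Φ_421(x) is the minimal polynomial of zeta_421 over Q and has degree phi(421) = 420. So Q(zeta_421) is a degree-420 Galois extension with Galois group (Z/421Z)^*. (Z/421Z)^* is cyclic since 421 is an odd prime power (or 4). Hence Gal(Q(zeta_421)/Q) ≅ Z/420Z.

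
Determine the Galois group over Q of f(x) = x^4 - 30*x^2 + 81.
Gal(K/Q) = Z/2Z (cyclic of order 2)

f factors as (x^2 - 3)(x^2 - 27), so the splitting field is K = Q(sqrt(3), sqrt(27)). The squarefree part of 3 is 3 and the squarefree part of 27 is also 3, so sqrt(3) and sqrt(27) are both rational multiples of sqrt(3). Hence Q(sqrt(3)) = Q(sqrt(27)) = Q(sqrt(3)), and the splitting field collapses to a single degree-2 extension with Galois group Z/2Z.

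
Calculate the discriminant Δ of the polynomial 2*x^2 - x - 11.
Δ = 89

For a quadratic a x^2 + b x + c the discriminant is Δ = b^2 - 4ac = (-1)^2 - 4*(2)*(-11) = 1 - (-88) = 89.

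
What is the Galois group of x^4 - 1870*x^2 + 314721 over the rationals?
Gal(K/Q) = Z/2Z (cyclic of order 2)

f factors as (x^2 - 187)(x^2 - 1683), so the splitting field is K = Q(sqrt(187), sqrt(1683)). The squarefree part of 187 is 187 and the squarefree part of 1683 is also 187, so sqrt(187) and sqrt(1683) are both rational multiples of sqrt(187). Hence Q(sqrt(187)) = Q(sqrt(1683)) = Q(sqrt(187)), and the splitting field collapses to a single degree-2 extension with Galois group Z/2Z.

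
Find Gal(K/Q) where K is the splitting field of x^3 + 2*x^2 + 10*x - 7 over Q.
Gal(K/Q) = S_3 (symmetric group of order 6)

Compute the discriminant of x^3 + (2)*x^2 + (10)*x + (-7): Δ = -7219. Since Δ is not a rational square, the Galois group is not contained in A_3; it must be the full S_3 (irreducibility of the cubic rules out anything smaller).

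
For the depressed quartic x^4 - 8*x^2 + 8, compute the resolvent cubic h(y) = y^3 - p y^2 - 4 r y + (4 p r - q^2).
h(y) = y^3 + 8*y^2 - 32*y - 256

Identify coefficients: p = -8, q = 0, r = 8.
Plug into h(y) = y^3 - p y^2 - 4 r y + (4 p r - q^2):
  h(y) = y^3 - (-8) y^2 - 4*(8) y + (4*(-8)*(8) - (0)^2)
       = y^3 + (8) y^2 + (-32) y + (-256).
Simplifying: h(y) = y^3 + 8*y^2 - 32*y - 256.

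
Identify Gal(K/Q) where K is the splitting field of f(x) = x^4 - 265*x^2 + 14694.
Gal(K/Q) = V_4 (Klein four-group, Z/2Z × Z/2Z)

f factors as (x^2 - 79)(x^2 - 186), so the splitting field is K = Q(sqrt(79), sqrt(186)). The elements 79, 186, 14694 are all non-squares in Q, so sqrt(79) and sqrt(186) generate independent quadratic extensions. Thus [K:Q] = 4 and Gal(K/Q) is generated by the two order-2 automorphisms sqrt(79) ↦ -sqrt(79) and sqrt(186) ↦ -sqrt(186), giving V_4.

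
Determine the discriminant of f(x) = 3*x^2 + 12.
Δ = -144

For a quadratic a x^2 + b x + c the discriminant is Δ = b^2 - 4ac = (0)^2 - 4*(3)*(12) = 0 - (144) = -144.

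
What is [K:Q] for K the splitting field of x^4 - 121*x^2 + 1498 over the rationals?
[K:Q] = 4

f factors as (x^2 - 14)(x^2 - 107); the splitting field is K = Q(sqrt(14), sqrt(107)). Since 14, 107, and 1498 are all non-squares in Q, the three subfields Q(sqrt(14)), Q(sqrt(107)), Q(sqrt(1498)) are distinct degree-2 extensions, so [K:Q] = 4 (Klein four Galois group).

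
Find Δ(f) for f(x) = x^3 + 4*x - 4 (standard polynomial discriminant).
Δ = -688

For x^3 + a x^2 + b x + c the discriminant is Δ = 18 a b c - 4 a^3 c + a^2 b^2 - 4 b^3 - 27 c^2.
Plug a = 0, b = 4, c = -4:
  18*(0)*(4)*(-4) - 4*(0)^3*(-4) + (0)^2*(4)^2 - 4*(4)^3 - 27*(-4)^2
  = 0 + (0) + 0 + (-256) + (-432)
  = -688.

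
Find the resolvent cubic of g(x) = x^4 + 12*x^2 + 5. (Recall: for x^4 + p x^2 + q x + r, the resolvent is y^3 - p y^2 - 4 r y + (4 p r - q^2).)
h(y) = y^3 - 12*y^2 - 20*y + 240

Identify coefficients: p = 12, q = 0, r = 5.
Plug into h(y) = y^3 - p y^2 - 4 r y + (4 p r - q^2):
  h(y) = y^3 - (12) y^2 - 4*(5) y + (4*(12)*(5) - (0)^2)
       = y^3 + (-12) y^2 + (-20) y + (240).
Simplifying: h(y) = y^3 - 12*y^2 - 20*y + 240.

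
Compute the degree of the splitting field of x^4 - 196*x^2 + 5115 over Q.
[K:Q] = 4

f factors as (x^2 - 31)(x^2 - 165); the splitting field is K = Q(sqrt(31), sqrt(165)). Since 31, 165, and 5115 are all non-squares in Q, the three subfields Q(sqrt(31)), Q(sqrt(165)), Q(sqrt(5115)) are distinct degree-2 extensions, so [K:Q] = 4 (Klein four Galois group).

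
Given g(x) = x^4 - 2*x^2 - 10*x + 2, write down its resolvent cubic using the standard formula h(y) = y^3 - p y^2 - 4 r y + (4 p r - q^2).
h(y) = y^3 + 2*y^2 - 8*y - 116

Identify coefficients: p = -2, q = -10, r = 2.
Plug into h(y) = y^3 - p y^2 - 4 r y + (4 p r - q^2):
  h(y) = y^3 - (-2) y^2 - 4*(2) y + (4*(-2)*(2) - (-10)^2)
       = y^3 + (2) y^2 + (-8) y + (-116).
Simplifying: h(y) = y^3 + 2*y^2 - 8*y - 116.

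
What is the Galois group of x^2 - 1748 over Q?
Gal(K/Q) = Z/2Z (cyclic of order 2)

x^2 - 1748 is irreducible over Q since 1748 is not a rational square. The splitting field Q(sqrt(1748)) has degree 2 over Q, and its unique nontrivial automorphism is sqrt(1748) ↦ -sqrt(1748). Hence Gal(Q(sqrt(1748))/Q) = Z/2Z.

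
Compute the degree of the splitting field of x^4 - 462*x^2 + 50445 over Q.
[K:Q] = 4

f factors as (x^2 - 177)(x^2 - 285); the splitting field is K = Q(sqrt(177), sqrt(285)). Since 177, 285, and 50445 are all non-squares in Q, the three subfields Q(sqrt(177)), Q(sqrt(285)), Q(sqrt(50445)) are distinct degree-2 extensions, so [K:Q] = 4 (Klein four Galois group).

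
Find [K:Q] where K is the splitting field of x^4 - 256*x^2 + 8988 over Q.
[K:Q] = 4

f factors as (x^2 - 214)(x^2 - 42); the splitting field is K = Q(sqrt(214), sqrt(42)). Since 214, 42, and 8988 are all non-squares in Q, the three subfields Q(sqrt(214)), Q(sqrt(42)), Q(sqrt(8988)) are distinct degree-2 extensions, so [K:Q] = 4 (Klein four Galois group).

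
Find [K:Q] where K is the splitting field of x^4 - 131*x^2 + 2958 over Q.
[K:Q] = 4

f factors as (x^2 - 102)(x^2 - 29); the splitting field is K = Q(sqrt(102), sqrt(29)). Since 102, 29, and 2958 are all non-squares in Q, the three subfields Q(sqrt(102)), Q(sqrt(29)), Q(sqrt(2958)) are distinct degree-2 extensions, so [K:Q] = 4 (Klein four Galois group).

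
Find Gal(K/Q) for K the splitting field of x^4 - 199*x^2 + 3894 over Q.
Gal(K/Q) = V_4 (Klein four-group, Z/2Z × Z/2Z)

f factors as (x^2 - 177)(x^2 - 22), so the splitting field is K = Q(sqrt(177), sqrt(22)). The elements 177, 22, 3894 are all non-squares in Q, so sqrt(177) and sqrt(22) generate independent quadratic extensions. Thus [K:Q] = 4 and Gal(K/Q) is generated by the two order-2 automorphisms sqrt(177) ↦ -sqrt(177) and sqrt(22) ↦ -sqrt(22), giving V_4.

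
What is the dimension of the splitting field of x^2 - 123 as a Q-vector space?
[K:Q] = 2

The polynomial x^2 - 123 is irreducible over Q since 123 is not a perfect square. Its splitting field is Q(sqrt(123)), which has degree 2 over Q.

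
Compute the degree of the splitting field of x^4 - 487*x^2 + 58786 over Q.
[K:Q] = 4

f factors as (x^2 - 221)(x^2 - 266); the splitting field is K = Q(sqrt(221), sqrt(266)). Since 221, 266, and 58786 are all non-squares in Q, the three subfields Q(sqrt(221)), Q(sqrt(266)), Q(sqrt(58786)) are distinct degree-2 extensions, so [K:Q] = 4 (Klein four Galois group).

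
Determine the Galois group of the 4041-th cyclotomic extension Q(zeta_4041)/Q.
|Gal(Q(zeta_4041)/Q)| = phi(4041) = 2688; group ≅ (Z/4041Z)^* ≅ Z/6Z × Z/448Z

The n-th cyclotomic polynomial Φ_4041(x) is the minimal polynomial of zeta_4041 over Q and has degree phi(4041) = 2688. So Q(zeta_4041) is a degree-2688 Galois extension with Galois group (Z/4041Z)^*. By CRT, (Z/4041Z)^* ≅ (Z/9Z)^* × (Z/449Z)^*. Each prime-power unit group is (Z/9Z)^* ≅ Z/6Z; (Z/449Z)^* ≅ Z/448Z. Hence Gal(Q(zeta_4041)/Q) ≅ Z/6Z × Z/448Z.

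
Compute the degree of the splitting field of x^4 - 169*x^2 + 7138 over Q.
[K:Q] = 4

f factors as (x^2 - 83)(x^2 - 86); the splitting field is K = Q(sqrt(83), sqrt(86)). Since 83, 86, and 7138 are all non-squares in Q, the three subfields Q(sqrt(83)), Q(sqrt(86)), Q(sqrt(7138)) are distinct degree-2 extensions, so [K:Q] = 4 (Klein four Galois group).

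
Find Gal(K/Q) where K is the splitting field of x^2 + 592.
Gal(K/Q) = Z/2Z (cyclic of order 2)

x^2 + 592 is irreducible over Q since -592 is not a rational square. The splitting field Q(sqrt(-592)) has degree 2 over Q, and its unique nontrivial automorphism is sqrt(-592) ↦ -sqrt(-592). Hence Gal(Q(sqrt(-592))/Q) = Z/2Z.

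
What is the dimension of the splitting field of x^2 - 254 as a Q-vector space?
[K:Q] = 2

The polynomial x^2 - 254 is irreducible over Q since 254 is not a perfect square. Its splitting field is Q(sqrt(254)), which has degree 2 over Q.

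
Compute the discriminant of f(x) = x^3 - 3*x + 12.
Δ = -3780

For a depressed cubic x^3 + p x + q the discriminant is Δ = -4 p^3 - 27 q^2 = -4*(-3)^3 - 27*(12)^2 = 108 - 3888 = -3780.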